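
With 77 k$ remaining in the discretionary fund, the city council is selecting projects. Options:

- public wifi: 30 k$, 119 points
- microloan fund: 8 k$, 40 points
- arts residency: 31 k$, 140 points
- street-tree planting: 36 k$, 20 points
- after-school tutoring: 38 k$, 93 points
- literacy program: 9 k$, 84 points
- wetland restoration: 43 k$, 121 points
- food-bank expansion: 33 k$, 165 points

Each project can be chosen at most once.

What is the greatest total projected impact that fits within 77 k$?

Taking the top-ratio projects first gives microloan fund + literacy program + food-bank expansion for 289 (50 k$).
Replace microloan fund with arts residency: the trade gains 100 net, giving 389 at 73 k$.
Next best is public wifi + literacy program + food-bank expansion at 368 (72 k$) — short by 21.

389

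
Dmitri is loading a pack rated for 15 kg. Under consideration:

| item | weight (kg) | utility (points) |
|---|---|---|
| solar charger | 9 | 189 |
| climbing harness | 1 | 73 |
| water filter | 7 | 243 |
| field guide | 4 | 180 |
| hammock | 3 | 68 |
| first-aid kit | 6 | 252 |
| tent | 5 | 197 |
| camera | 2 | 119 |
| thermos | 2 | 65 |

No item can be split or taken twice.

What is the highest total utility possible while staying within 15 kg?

The ratio ordering already packs tightly: climbing harness + field guide + first-aid kit + camera + thermos, 15 kg, 689.
Next best is climbing harness + first-aid kit + tent + camera at 641 (14 kg) — short by 48.

689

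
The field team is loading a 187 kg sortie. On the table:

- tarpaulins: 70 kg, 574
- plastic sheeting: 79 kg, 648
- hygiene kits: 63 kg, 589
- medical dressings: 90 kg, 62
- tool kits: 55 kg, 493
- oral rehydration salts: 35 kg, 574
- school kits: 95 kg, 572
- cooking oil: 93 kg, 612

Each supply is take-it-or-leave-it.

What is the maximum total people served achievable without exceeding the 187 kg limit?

1811

A density-first pass picks hygiene kits + tool kits + oral rehydration salts — 1656 at 153 kg.
The 55 kg tied up in tool kits is better spent on plastic sheeting — total rises to 1811 (177 kg).
An exhaustive check of the 256 subsets confirms 1811.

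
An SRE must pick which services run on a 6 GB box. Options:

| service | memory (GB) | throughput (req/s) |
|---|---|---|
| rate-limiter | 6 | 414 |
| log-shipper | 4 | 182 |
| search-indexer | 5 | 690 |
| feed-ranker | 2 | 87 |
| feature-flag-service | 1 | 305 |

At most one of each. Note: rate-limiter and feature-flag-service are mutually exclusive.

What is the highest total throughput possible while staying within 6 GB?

Best packing: search-indexer + feature-flag-service — 6 GB, 995 total.

995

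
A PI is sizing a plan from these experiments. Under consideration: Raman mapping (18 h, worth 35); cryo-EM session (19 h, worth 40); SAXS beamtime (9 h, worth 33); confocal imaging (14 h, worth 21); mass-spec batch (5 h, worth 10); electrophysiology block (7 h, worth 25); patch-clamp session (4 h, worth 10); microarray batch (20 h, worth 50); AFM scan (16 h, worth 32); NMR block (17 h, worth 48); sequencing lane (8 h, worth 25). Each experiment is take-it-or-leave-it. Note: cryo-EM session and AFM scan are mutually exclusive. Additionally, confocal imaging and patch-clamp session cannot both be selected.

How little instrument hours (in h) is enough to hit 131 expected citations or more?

41

Look for the lowest-instrument combination reaching 131.
Taking SAXS beamtime + electrophysiology block + NMR block + sequencing lane gives 131 (≥ 131) for 41 h.
Below 41 h the best achievable stays under 131.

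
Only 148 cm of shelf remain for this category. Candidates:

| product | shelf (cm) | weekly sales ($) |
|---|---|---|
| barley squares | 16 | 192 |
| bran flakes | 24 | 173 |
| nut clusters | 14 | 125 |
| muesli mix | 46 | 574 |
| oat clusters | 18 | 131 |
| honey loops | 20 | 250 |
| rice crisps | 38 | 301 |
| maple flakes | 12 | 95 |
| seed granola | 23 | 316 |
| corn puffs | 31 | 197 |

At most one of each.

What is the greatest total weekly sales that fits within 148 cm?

1636

By weekly sales per cm: seed granola 13.74, honey loops 12.50, muesli mix 12.48 lead.
Taking the top-ratio products first gives barley squares + nut clusters + muesli mix + honey loops + maple flakes + seed granola for 1552 (131 cm).
Replace nut clusters and maple flakes with bran flakes + oat clusters: the trade gains 84 net, giving 1636 at 147 cm.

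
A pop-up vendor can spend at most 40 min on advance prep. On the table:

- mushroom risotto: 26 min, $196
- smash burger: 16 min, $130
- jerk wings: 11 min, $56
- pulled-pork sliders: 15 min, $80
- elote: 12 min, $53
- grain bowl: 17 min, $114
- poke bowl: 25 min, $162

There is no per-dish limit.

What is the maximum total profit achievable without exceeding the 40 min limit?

Taking 2×smash burger: 32 min used, 260 in profit.

260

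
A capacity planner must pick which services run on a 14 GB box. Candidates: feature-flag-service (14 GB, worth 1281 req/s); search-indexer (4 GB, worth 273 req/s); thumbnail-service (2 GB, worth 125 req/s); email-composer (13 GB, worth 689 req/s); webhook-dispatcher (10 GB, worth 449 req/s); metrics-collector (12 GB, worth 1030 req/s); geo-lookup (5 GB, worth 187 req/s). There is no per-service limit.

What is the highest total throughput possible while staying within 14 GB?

1281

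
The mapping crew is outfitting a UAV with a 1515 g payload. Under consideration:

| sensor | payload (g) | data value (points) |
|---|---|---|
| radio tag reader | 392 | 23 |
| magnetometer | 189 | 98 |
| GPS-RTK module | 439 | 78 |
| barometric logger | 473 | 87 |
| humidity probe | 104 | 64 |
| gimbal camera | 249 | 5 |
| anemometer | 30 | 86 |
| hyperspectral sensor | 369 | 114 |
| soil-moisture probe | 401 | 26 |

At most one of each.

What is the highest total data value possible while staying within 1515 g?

Greedy by ratio would take magnetometer + barometric logger + humidity probe + gimbal camera + anemometer + hyperspectral sensor: 1414 g used, total 454.
The 353 g tied up in humidity probe and gimbal camera is better spent on GPS-RTK module — total rises to 463 (1500 g).
An exhaustive check of the 512 subsets confirms 463.

463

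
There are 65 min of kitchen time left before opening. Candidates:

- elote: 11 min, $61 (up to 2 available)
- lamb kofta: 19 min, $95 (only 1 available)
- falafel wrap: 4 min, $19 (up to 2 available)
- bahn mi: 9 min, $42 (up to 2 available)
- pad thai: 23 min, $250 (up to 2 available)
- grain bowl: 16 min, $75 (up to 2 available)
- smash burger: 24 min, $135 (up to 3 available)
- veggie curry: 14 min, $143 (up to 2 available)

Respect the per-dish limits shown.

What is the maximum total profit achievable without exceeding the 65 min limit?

Ranking by ratio (profit/min): pad thai 10.87, veggie curry 10.21, smash burger 5.62.
Falafel wrap + 2×pad thai + veggie curry uses 64 of the 65 min and totals 662.
The spare 1 min is too small for any remaining dish, and no exchange beats 662.

662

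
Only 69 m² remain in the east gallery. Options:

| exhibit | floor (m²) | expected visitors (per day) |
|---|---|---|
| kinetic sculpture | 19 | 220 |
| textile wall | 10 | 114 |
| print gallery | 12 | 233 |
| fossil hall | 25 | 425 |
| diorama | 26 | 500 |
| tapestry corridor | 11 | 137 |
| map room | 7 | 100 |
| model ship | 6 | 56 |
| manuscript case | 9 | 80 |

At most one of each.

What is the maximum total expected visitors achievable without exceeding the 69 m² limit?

1214

Print gallery + fossil hall + diorama + model ship uses 69 of the 69 m² and totals 1214.
No other feasible combination exceeds 1214.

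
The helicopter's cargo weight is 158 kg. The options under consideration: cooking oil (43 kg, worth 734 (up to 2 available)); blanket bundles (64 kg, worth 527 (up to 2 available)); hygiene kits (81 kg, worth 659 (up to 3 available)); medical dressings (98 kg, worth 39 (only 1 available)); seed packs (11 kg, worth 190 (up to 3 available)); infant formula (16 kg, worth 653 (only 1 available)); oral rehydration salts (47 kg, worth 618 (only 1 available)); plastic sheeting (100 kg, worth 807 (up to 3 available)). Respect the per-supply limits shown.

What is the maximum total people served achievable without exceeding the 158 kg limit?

A density-first pass picks 2×cooking oil + 3×seed packs + infant formula — 2691 at 135 kg.
Replace 3×seed packs with oral rehydration salts: the trade gains 48 net, giving 2739 at 149 kg.
Every other selection either busts 158 kg or exceeds an availability limit or fails to beat 2739.

2739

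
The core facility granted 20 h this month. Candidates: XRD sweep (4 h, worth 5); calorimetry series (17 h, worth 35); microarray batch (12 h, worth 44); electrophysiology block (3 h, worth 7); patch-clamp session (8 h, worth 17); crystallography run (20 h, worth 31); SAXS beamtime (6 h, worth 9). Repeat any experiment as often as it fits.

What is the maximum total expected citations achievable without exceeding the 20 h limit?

Greedy by ratio would take microarray batch + 2×electrophysiology block: 18 h used, total 58.
Replace 2×electrophysiology block with patch-clamp session: the trade gains 3 net, giving 61 at 20 h.

61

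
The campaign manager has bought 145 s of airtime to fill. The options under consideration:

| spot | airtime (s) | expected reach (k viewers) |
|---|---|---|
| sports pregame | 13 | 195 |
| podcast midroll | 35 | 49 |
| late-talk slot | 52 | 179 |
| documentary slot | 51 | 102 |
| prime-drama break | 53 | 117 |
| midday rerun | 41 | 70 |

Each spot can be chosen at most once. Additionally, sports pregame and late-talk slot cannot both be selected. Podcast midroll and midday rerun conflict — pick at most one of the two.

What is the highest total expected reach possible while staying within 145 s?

414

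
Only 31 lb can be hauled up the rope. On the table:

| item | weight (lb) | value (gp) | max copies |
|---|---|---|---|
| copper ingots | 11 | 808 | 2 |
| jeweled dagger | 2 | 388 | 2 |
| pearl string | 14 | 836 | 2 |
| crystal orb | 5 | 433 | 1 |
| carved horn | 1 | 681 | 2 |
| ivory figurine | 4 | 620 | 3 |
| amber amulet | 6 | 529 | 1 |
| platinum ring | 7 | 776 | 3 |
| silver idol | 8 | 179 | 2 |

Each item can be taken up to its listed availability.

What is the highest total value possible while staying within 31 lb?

By value per lb: carved horn 681.00, jeweled dagger 194.00, ivory figurine 155.00, platinum ring 110.86 lead.
2×jeweled dagger + 2×carved horn + 3×ivory figurine + amber amulet + platinum ring uses 31 of the 31 lb and totals 5303.

5303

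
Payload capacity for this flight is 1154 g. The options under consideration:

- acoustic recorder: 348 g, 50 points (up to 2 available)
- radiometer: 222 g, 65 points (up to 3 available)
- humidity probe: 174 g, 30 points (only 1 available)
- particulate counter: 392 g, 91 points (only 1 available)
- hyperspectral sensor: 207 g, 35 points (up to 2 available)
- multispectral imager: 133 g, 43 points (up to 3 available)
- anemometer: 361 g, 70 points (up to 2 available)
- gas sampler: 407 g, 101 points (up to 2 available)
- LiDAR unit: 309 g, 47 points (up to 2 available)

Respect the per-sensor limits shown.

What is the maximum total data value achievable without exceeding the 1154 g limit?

324

Taking 3×radiometer + 3×multispectral imager: 1065 g used, 324 in data value.
That's the maximum — no swap from here does better than 324.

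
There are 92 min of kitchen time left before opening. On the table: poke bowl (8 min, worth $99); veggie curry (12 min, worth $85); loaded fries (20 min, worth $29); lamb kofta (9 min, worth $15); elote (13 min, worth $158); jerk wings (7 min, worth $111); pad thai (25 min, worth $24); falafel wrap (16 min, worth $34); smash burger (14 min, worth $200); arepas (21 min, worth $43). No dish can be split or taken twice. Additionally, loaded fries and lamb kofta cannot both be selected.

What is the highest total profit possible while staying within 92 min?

Best packing: poke bowl + veggie curry + elote + jerk wings + falafel wrap + smash burger + arepas — 91 min, 730 total.

730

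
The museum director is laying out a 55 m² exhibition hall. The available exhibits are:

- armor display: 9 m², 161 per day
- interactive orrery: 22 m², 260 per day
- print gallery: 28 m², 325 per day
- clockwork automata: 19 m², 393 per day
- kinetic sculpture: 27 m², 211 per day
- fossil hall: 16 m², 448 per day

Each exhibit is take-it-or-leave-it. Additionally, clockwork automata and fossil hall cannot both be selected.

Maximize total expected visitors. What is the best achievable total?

934

Taking armor display + print gallery + fossil hall: 53 m² used, 934 in expected visitors.
Nothing else feasible within 55 m² beats 934.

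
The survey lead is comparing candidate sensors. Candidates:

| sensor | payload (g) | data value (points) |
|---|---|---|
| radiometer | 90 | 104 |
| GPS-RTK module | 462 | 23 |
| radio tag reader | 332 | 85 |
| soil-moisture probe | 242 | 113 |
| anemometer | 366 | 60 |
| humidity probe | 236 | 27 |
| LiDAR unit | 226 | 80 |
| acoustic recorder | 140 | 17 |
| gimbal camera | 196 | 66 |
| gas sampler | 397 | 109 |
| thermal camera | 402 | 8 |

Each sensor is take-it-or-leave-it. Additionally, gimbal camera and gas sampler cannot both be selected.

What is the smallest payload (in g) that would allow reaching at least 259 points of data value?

Need the lightest bundle worth ≥ 259.
radiometer + soil-moisture probe + gimbal camera reaches 283 using 528 g.
Below 528 g the best achievable stays under 259.

528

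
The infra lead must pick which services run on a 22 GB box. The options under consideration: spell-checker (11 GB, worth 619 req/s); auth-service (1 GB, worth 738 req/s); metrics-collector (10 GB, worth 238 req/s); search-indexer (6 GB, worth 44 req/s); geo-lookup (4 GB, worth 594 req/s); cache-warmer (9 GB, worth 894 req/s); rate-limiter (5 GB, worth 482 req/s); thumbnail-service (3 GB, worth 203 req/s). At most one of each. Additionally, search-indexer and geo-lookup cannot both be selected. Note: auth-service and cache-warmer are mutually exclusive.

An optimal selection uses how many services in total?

4

Best achievable throughput is 2433.
One optimal bundle: spell-checker + auth-service + geo-lookup + rate-limiter (21 GB).
Every optimal selection uses 4 services.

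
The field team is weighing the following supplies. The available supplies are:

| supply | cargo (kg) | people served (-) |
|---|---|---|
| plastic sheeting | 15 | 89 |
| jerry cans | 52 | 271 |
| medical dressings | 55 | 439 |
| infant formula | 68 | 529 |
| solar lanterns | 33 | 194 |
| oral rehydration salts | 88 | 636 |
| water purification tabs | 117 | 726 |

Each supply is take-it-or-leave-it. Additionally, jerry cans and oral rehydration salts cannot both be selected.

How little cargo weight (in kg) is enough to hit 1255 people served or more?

176

Need the lightest bundle worth ≥ 1255.
medical dressings + solar lanterns + oral rehydration salts reaches 1269 using 176 kg.
Any bundle with less than 176 kg falls short of 1255.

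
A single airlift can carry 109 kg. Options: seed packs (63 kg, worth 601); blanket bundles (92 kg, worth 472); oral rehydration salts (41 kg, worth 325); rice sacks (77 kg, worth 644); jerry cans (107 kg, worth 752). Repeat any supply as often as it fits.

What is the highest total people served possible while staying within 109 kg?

926

Taking seed packs + oral rehydration salts: 104 kg used, 926 in people served.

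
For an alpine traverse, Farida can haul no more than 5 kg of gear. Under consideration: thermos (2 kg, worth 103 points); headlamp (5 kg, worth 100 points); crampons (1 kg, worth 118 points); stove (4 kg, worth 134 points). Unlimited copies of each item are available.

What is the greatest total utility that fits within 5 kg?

590

Density check — crampons 118.00, thermos 51.50, stove 33.50 are the best per kg.
Best packing: 5×crampons — 5 kg, 590 total.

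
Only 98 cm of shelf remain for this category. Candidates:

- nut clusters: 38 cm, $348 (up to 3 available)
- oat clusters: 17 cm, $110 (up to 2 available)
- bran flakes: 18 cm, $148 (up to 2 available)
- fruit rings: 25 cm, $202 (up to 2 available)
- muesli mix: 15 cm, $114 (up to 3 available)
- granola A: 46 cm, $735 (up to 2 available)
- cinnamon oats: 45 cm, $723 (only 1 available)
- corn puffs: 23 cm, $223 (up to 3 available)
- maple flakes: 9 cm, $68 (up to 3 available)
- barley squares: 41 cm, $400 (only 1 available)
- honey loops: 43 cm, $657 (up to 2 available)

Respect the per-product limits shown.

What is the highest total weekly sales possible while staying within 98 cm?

1470

By weekly sales per cm: cinnamon oats 16.07, granola A 15.98, honey loops 15.28, barley squares 9.76 lead.
The ratio heuristic lands on granola A + cinnamon oats (1458) but leaves 7 cm idle.
Replace cinnamon oats with granola A: the trade gains 12 net, giving 1470 at 92 cm.
Every other selection either busts 98 cm or exceeds an availability limit or fails to beat 1470.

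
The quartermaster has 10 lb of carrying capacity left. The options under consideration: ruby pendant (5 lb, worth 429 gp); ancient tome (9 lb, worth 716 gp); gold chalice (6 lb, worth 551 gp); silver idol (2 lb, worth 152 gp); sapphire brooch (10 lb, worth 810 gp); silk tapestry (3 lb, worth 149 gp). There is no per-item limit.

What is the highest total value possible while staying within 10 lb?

Ranking by ratio (value/lb): gold chalice 91.83, ruby pendant 85.80, sapphire brooch 81.00.
A density-first pass picks gold chalice + 2×silver idol — 855 at 10 lb.
The 10 lb tied up in gold chalice and 2×silver idol is better spent on 2×ruby pendant — total rises to 858 (10 lb).
Nothing else within 10 lb beats 858.

858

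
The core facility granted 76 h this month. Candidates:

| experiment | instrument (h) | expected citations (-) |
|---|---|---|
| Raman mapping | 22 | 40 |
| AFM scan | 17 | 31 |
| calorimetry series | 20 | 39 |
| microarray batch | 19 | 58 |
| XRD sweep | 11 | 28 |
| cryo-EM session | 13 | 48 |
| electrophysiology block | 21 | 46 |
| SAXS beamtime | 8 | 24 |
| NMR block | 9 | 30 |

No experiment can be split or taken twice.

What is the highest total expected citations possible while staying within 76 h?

Greedy by ratio would take microarray batch + XRD sweep + cryo-EM session + SAXS beamtime + NMR block: 60 h used, total 188.
The 8 h tied up in SAXS beamtime is better spent on electrophysiology block — total rises to 210 (73 h).
Every other selection either busts 76 h or fails to beat 210.

210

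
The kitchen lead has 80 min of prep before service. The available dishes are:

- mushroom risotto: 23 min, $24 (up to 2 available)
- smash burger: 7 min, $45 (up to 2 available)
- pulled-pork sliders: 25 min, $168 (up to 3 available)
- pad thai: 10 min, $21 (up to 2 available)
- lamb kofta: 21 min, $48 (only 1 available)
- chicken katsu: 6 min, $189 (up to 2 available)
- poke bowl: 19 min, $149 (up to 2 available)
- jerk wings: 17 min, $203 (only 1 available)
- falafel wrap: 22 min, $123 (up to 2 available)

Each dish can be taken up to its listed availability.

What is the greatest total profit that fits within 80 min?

By profit per min: chicken katsu 31.50, jerk wings 11.94, poke bowl 7.84 lead.
Taking the top-ratio dishes first gives smash burger + 2×chicken katsu + 2×poke bowl + jerk wings for 924 (74 min).
Replace poke bowl with pulled-pork sliders: the trade gains 19 net, giving 943 at 80 min.
That's the maximum — no swap from here does better than 943.

943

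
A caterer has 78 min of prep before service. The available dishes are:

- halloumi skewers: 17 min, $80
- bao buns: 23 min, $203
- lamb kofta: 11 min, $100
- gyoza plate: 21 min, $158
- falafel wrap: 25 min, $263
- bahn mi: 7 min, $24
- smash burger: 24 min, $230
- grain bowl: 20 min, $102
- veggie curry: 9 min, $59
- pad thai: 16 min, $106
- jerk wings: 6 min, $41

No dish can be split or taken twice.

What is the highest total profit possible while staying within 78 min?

Greedy by ratio would take lamb kofta + falafel wrap + smash burger + veggie curry + jerk wings: 75 min used, total 693.
The 20 min tied up in lamb kofta and veggie curry is better spent on bao buns — total rises to 737 (78 min).
No other feasible combination exceeds 737.

737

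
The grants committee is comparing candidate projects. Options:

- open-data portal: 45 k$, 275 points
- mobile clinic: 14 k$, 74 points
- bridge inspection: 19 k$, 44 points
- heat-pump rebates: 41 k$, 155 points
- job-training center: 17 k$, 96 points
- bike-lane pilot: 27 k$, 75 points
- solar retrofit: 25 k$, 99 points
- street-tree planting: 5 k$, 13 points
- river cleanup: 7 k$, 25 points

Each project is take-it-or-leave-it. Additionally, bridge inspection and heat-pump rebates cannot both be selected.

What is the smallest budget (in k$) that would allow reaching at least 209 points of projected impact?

45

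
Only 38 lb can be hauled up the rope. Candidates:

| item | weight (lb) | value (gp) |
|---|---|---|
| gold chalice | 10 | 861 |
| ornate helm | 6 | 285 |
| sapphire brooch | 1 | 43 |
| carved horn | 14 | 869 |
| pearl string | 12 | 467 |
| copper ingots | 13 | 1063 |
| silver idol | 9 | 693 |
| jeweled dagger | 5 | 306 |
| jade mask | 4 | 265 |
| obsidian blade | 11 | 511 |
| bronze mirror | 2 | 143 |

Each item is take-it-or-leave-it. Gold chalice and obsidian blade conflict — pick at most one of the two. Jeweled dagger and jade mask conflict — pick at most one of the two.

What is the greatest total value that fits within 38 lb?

3025

Taking gold chalice + copper ingots + silver idol + jade mask + bronze mirror: 38 lb used, 3025 in value.
Every other selection either busts 38 lb or breaks a pairing rule or fails to beat 3025.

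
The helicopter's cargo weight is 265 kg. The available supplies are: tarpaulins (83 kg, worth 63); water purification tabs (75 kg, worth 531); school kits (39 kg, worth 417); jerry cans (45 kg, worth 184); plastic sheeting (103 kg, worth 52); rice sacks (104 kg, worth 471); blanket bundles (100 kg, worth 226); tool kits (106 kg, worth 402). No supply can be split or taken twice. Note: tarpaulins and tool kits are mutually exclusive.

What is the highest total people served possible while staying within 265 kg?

1603

The ratio ordering already packs tightly: water purification tabs + school kits + jerry cans + rice sacks, 263 kg, 1603.
Runner-up water purification tabs + school kits + jerry cans + tool kits tops out at 1534.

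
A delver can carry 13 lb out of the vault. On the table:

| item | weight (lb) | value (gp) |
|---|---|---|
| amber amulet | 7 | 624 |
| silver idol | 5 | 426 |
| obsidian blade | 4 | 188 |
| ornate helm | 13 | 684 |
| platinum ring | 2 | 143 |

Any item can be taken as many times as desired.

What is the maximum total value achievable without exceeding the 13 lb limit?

1053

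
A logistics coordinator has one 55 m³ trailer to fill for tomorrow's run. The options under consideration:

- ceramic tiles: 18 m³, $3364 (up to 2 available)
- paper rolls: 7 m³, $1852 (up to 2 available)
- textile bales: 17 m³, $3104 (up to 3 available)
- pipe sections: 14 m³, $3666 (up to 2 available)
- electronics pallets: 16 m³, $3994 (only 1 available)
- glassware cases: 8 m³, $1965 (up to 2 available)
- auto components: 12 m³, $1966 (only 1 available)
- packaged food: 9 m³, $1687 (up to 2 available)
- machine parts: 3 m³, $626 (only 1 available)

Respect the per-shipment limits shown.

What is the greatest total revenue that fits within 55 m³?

Filling by ratio: 2×paper rolls + 2×pipe sections + glassware cases + machine parts for 13627, with 2 m³ left unused.
The 14 m³ tied up in pipe sections is better spent on electronics pallets — total rises to 13955 (55 m³).
That's the maximum — no swap from here does better than 13955.

13955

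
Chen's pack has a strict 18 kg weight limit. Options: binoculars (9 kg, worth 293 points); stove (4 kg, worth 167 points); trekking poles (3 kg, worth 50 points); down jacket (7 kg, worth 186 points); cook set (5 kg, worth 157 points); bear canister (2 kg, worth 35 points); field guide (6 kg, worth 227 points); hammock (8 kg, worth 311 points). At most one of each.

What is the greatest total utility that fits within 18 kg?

705

Best packing: stove + field guide + hammock — 18 kg, 705 total.
An exhaustive check of the 256 subsets confirms 705.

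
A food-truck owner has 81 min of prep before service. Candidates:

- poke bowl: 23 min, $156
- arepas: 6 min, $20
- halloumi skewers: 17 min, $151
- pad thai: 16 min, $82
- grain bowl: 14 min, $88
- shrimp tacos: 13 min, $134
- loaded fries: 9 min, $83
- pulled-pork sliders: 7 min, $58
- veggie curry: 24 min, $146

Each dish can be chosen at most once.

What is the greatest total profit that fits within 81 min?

612

Ranking by ratio (profit/min): shrimp tacos 10.31, loaded fries 9.22, halloumi skewers 8.88, pulled-pork sliders 8.29.
Greedy by ratio would take poke bowl + arepas + halloumi skewers + shrimp tacos + loaded fries + pulled-pork sliders: 75 min used, total 602.
Replace arepas and pulled-pork sliders with grain bowl: the trade gains 10 net, giving 612 at 76 min.
The spare 5 min is too small for any remaining dish, and no exchange beats 612.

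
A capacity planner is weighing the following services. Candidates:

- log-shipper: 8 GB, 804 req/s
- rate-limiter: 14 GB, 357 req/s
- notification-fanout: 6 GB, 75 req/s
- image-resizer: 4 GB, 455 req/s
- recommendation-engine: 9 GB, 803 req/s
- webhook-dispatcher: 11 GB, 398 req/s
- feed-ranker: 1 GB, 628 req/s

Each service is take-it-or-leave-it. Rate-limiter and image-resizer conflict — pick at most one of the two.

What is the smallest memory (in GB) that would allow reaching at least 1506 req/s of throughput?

Look for the lowest-memory combination reaching 1506.
log-shipper + image-resizer + feed-ranker: 1887 throughput at 13 GB.
No combination under 13 GB hits 1506.

13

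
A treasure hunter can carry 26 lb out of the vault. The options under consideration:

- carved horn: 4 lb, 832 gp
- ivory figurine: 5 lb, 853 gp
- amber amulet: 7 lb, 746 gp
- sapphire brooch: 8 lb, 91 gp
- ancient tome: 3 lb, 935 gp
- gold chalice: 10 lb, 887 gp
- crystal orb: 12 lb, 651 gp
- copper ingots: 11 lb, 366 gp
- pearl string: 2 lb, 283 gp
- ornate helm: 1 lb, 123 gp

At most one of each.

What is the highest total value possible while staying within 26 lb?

3913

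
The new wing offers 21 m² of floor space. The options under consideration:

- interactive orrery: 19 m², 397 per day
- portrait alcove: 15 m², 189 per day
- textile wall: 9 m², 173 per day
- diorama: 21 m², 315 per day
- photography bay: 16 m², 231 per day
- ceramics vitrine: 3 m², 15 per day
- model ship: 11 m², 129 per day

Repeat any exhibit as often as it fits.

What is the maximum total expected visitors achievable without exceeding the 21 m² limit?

Ranking by ratio (expected visitors/m²): interactive orrery 20.89, textile wall 19.22, diorama 15.00, photography bay 14.44.
Interactive orrery uses 19 of the 21 m² and totals 397.
No other feasible combination exceeds 397.

397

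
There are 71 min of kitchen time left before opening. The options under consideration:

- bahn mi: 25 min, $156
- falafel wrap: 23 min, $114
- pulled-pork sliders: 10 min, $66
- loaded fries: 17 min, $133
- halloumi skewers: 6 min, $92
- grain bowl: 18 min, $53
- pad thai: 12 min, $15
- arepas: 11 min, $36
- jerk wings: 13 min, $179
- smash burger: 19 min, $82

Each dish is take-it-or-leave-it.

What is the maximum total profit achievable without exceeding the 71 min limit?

The ratio ordering already packs tightly: bahn mi + pulled-pork sliders + loaded fries + halloumi skewers + jerk wings, 71 min, 626.
That's the maximum — no swap from here does better than 626.

626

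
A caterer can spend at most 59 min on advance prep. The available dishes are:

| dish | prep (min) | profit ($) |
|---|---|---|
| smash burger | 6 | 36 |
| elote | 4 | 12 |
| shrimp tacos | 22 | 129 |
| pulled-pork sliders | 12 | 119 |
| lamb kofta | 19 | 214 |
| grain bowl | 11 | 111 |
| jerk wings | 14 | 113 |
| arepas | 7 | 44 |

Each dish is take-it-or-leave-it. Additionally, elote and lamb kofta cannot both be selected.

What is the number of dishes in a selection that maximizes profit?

4

The maximum profit within 59 min is 557.
pulled-pork sliders + lamb kofta + grain bowl + jerk wings hits 557 at 56 min.
All optima have 4 dishes.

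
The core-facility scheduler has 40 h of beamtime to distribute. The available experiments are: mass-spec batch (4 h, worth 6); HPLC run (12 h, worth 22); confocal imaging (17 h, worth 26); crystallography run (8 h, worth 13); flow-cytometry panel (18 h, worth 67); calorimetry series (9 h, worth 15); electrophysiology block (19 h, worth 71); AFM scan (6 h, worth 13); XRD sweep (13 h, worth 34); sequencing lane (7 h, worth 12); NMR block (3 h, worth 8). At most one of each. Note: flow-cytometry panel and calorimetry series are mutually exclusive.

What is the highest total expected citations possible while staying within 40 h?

The ratio ordering already packs tightly: flow-cytometry panel + electrophysiology block + NMR block, 40 h, 146.
No other feasible combination exceeds 146.

146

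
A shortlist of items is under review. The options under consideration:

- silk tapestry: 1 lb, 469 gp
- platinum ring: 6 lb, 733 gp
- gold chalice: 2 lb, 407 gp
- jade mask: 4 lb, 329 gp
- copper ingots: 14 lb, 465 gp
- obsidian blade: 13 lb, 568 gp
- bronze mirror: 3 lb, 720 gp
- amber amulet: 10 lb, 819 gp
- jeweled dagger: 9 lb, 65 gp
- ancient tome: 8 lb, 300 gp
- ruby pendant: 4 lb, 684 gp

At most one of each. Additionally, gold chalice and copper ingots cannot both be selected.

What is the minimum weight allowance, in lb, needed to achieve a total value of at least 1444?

6

Look for the lowest-weight combination reaching 1444.
silk tapestry + gold chalice + bronze mirror reaches 1596 using 6 lb.
Below 6 lb the best achievable stays under 1444.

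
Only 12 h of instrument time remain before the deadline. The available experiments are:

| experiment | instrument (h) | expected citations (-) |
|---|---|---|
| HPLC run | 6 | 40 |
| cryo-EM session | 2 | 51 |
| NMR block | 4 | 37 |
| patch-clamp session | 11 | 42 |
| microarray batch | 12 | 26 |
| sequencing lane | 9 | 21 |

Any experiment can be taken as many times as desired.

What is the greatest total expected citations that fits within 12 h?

By expected citations per h: cryo-EM session 25.50, NMR block 9.25, HPLC run 6.67 lead.
Taking 6×cryo-EM session: 12 h used, 306 in expected citations.

306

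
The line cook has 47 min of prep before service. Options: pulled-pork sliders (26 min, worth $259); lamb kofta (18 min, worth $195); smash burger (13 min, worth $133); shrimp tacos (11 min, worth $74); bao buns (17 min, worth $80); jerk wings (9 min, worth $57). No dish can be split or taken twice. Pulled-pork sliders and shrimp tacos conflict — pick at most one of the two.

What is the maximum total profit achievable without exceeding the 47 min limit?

454

Density check — lamb kofta 10.83, smash burger 10.23, pulled-pork sliders 9.96, shrimp tacos 6.73 are the best per min.
The ratio heuristic lands on lamb kofta + smash burger + shrimp tacos (402) but leaves 5 min idle.
Replace smash burger and shrimp tacos with pulled-pork sliders: the trade gains 52 net, giving 454 at 44 min.
The spare 3 min is too small for any remaining dish, and no feasible exchange beats 454.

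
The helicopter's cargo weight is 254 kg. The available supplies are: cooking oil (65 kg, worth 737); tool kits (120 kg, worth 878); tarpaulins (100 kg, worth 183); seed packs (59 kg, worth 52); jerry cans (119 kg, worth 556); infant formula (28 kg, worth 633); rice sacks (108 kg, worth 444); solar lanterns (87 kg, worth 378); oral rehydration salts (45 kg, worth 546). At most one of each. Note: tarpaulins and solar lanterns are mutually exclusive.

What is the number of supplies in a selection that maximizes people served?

4

Best achievable people served is 2360.
cooking oil + infant formula + rice sacks + oral rehydration salts hits 2360 at 246 kg.
All optima have 4 supplies.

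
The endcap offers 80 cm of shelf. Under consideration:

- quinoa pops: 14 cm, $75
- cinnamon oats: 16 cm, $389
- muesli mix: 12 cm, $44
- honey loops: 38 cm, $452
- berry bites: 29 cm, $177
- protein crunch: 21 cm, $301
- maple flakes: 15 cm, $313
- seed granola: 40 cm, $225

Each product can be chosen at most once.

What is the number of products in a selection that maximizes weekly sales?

Best achievable weekly sales is 1154.
For example cinnamon oats + honey loops + maple flakes achieves it, using 69 cm.
Every optimal selection uses 3 products.

3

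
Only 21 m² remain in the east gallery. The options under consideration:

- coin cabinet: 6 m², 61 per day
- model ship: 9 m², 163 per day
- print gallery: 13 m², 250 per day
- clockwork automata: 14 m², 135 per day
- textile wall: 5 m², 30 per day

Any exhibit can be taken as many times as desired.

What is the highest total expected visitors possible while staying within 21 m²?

326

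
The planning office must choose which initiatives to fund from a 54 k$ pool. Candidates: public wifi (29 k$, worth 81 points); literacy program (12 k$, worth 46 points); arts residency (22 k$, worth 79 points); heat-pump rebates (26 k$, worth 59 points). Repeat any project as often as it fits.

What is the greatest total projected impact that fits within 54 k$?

4×literacy program uses 48 of the 54 k$ and totals 184.

184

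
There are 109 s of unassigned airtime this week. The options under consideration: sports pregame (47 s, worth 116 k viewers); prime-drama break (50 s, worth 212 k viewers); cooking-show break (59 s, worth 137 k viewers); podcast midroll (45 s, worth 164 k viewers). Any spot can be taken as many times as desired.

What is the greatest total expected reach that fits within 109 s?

424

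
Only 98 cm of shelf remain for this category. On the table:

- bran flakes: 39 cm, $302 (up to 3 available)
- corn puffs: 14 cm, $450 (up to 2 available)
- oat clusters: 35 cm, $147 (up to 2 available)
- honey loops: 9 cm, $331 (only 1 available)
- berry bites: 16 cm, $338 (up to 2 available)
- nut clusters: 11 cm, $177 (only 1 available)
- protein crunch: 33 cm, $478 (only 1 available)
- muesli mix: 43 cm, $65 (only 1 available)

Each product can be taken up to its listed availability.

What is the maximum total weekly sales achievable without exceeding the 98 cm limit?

Filling by ratio: 2×corn puffs + honey loops + 2×berry bites + nut clusters for 2084, with 18 cm left unused.
Dropping berry bites frees 16 cm; slotting in protein crunch (33 cm) lifts the total to 2224 at 97 cm.

2224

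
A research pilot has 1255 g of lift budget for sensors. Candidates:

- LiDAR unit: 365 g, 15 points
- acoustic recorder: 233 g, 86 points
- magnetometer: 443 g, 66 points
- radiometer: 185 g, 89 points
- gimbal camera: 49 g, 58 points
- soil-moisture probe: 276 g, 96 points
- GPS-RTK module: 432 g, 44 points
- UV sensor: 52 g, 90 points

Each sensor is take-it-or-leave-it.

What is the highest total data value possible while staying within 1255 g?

485

Ranking by ratio (data value/g): UV sensor 1.73, gimbal camera 1.18, radiometer 0.48.
Best packing: acoustic recorder + magnetometer + radiometer + gimbal camera + soil-moisture probe + UV sensor — 1238 g, 485 total.
Every other selection either busts 1255 g or fails to beat 485.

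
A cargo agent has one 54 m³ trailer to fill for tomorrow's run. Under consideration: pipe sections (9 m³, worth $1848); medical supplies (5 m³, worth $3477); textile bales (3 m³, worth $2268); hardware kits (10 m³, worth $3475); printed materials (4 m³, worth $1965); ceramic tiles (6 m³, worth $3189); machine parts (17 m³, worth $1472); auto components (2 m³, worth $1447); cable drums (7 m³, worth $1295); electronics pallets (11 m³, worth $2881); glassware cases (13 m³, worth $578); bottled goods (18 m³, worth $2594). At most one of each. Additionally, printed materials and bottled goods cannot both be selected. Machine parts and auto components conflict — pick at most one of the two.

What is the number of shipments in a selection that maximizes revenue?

Best achievable revenue is 20550.
pipe sections + medical supplies + textile bales + hardware kits + printed materials + ceramic tiles + auto components + electronics pallets hits 20550 at 50 m³.
Every optimal selection uses 8 shipments.

8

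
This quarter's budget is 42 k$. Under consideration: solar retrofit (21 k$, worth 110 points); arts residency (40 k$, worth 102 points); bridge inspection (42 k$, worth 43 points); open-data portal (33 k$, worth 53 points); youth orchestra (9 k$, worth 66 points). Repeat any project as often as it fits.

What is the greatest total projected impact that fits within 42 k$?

264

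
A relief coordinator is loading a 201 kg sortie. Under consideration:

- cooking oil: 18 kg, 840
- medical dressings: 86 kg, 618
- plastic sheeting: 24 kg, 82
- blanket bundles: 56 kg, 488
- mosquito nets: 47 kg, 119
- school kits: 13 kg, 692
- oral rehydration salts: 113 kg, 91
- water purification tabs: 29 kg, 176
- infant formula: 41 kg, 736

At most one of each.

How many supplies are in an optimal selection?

5

Best achievable people served is 3062.
One optimal bundle: cooking oil + medical dressings + school kits + water purification tabs + infant formula (187 kg).
All optima have 5 supplies.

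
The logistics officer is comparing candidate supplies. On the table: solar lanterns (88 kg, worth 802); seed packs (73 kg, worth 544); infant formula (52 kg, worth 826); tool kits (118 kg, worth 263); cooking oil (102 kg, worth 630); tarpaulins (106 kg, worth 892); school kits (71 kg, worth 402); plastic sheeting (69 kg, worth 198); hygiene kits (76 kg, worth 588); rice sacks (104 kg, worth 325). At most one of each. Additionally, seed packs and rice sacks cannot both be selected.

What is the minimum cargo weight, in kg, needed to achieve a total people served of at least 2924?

319

Minimise kg subject to total people served ≥ 2924.
solar lanterns + seed packs + infant formula + tarpaulins: 3064 people served at 319 kg.
Below 319 kg the best achievable stays under 2924.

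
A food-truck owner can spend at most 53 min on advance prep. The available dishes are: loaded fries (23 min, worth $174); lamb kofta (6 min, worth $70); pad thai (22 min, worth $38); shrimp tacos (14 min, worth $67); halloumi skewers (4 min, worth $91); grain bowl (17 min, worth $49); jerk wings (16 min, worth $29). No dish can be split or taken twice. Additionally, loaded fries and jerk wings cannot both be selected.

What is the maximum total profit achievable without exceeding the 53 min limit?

The ratio ordering already packs tightly: loaded fries + lamb kofta + shrimp tacos + halloumi skewers, 47 min, 402.
No other feasible combination exceeds 402.

402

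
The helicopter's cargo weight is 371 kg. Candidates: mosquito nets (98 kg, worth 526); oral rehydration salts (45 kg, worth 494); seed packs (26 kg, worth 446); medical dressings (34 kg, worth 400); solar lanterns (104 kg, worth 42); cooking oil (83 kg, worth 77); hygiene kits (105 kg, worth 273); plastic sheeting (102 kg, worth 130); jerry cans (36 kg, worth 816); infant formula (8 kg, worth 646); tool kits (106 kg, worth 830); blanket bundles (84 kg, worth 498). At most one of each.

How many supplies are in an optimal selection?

The maximum people served within 371 kg is 4158.
One optimal bundle: mosquito nets + oral rehydration salts + seed packs + medical dressings + jerry cans + infant formula + tool kits (353 kg).
Every optimal selection uses 7 supplies.

7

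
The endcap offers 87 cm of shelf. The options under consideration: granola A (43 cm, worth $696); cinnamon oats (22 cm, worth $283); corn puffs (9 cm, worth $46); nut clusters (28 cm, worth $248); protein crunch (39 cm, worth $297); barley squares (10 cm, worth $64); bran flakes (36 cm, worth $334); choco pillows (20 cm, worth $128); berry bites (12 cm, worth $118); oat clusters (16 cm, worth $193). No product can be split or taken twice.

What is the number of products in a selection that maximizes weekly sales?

Best achievable weekly sales is 1172.
granola A + cinnamon oats + oat clusters hits 1172 at 81 cm.
Any selection reaching 1172 contains exactly 3 products.

3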